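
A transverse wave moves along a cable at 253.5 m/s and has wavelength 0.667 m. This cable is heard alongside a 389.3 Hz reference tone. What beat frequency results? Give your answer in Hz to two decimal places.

Source frequency f = v/λ = 253.5/0.667 = 380.0600 Hz.
f_beat = |380.0600 − 389.3| = 9.24 Hz.

9.24 Hz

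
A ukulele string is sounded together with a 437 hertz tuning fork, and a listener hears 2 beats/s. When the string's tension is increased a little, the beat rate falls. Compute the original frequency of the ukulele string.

|f − 437| = 2, so the ukulele string was at either 435 Hz or 439 Hz.
Higher tension means higher frequency; the adjustment raises the ukulele string's frequency.
The beat rate fell, so the adjustment moved the ukulele string toward 437 Hz — it must have started below the reference.

435 Hz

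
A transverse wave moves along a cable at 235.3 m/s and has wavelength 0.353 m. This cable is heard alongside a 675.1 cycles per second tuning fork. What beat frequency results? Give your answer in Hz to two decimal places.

8.53 Hz

Source frequency f = v/λ = 235.3/0.353 = 666.5722 Hz.
f_beat = |666.5722 − 675.1| = 8.53 Hz.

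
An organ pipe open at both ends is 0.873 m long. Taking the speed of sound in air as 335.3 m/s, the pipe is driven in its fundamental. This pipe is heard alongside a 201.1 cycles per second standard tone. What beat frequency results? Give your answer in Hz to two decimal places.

Open pipe: f_n = n·v/(2L) = 1·335.3/(2·0.873) = 192.0389 Hz.
f_beat = |192.0389 − 201.1| = 9.06 Hz.

9.06 Hz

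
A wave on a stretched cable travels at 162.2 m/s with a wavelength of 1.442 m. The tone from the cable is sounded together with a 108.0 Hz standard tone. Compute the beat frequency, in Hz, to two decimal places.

4.48 Hz

Source frequency f = v/λ = 162.2/1.442 = 112.4827 Hz.
f_beat = |112.4827 − 108.0| = 4.48 Hz.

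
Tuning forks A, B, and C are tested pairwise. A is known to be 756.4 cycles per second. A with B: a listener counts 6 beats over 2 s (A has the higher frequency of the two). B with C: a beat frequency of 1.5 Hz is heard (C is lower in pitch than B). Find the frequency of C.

751.9 Hz

A–B: Beat frequency = 6/2 = 3 Hz.
B is below A, so f_B = 756.4 − 3 = 753.4 Hz.
C is below B, so f_C = 753.4 − 1.5 = 751.9 Hz.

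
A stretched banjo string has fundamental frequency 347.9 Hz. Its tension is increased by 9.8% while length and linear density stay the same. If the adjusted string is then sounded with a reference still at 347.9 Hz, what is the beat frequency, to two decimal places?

16.65 Hz

For a string, f ∝ √T, so the new frequency is 347.9·√1.098 = 364.5487 Hz.
f_beat = |364.5487 − 347.9| = 16.65 Hz.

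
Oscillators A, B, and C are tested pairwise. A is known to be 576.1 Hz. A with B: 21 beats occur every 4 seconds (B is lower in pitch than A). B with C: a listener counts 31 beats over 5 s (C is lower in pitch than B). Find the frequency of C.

A–B: Beat frequency = 21/4 = 5.25 Hz.
B is below A, so f_B = 576.1 − 5.25 = 570.85 Hz.
B–C: Beat frequency = 31/5 = 6.2 Hz.
C is below B, so f_C = 570.85 − 6.2 = 564.65 Hz.

564.65 Hz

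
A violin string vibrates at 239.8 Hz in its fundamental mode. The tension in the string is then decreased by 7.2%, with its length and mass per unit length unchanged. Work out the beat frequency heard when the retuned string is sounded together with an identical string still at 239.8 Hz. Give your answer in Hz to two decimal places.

For a string, f ∝ √T, so the new frequency is 239.8·√0.928 = 231.0060 Hz.
f_beat = |231.0060 − 239.8| = 8.79 Hz.

8.79 Hz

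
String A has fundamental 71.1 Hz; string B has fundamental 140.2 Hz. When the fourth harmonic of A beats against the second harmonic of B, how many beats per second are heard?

Fourth harmonic of the first: 4·71.1 = 284.4 Hz.
Second harmonic of the second: 2·140.2 = 280.4 Hz.
f_beat = |284.4 − 280.4| = 4.0 Hz.

4.0 Hz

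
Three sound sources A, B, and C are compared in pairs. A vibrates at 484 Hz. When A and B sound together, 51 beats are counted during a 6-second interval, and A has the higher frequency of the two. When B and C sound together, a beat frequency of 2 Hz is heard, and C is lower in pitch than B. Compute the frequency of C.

473.5 Hz

A–B: Beat frequency = 51/6 = 8.5 Hz.
B is below A, so f_B = 484 − 8.5 = 475.5 Hz.
C is below B, so f_C = 475.5 − 2 = 473.5 Hz.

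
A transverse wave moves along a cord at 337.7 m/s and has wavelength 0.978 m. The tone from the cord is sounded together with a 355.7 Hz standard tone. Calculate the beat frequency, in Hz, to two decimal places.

Source frequency f = v/λ = 337.7/0.978 = 345.2965 Hz.
f_beat = |345.2965 − 355.7| = 10.40 Hz.

10.40 Hz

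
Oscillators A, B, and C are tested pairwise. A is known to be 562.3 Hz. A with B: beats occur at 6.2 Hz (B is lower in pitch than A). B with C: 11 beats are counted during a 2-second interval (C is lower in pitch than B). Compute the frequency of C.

B is below A, so f_B = 562.3 − 6.2 = 556.1 Hz.
B–C: Beat frequency = 11/2 = 5.5 Hz.
C is below B, so f_C = 556.1 − 5.5 = 550.6 Hz.

550.6 Hz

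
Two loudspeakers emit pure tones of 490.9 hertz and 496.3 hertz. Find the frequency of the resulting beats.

f_beat = |f₁ − f₂|.
|490.9 − 496.3| = 5.4 Hz.

5.4 Hz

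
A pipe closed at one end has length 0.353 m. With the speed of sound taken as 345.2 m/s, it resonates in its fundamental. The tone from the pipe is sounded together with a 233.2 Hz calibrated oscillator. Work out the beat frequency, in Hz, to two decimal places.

11.28 Hz

Closed pipe (odd harmonics): f_n = n·v/(4L) = 1·345.2/(4·0.353) = 244.4759 Hz.
f_beat = |244.4759 − 233.2| = 11.28 Hz.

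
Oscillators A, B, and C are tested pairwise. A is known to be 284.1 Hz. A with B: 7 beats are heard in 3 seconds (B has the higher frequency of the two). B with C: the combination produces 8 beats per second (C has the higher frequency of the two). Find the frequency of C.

A–B: Beat frequency = 7/3 = 2.3333 Hz.
B is above A, so f_B = 284.1 + 2.3333 = 286.4333 Hz.
C is above B, so f_C = 286.4333 + 8 = 294.4333 Hz.

294.4333 Hz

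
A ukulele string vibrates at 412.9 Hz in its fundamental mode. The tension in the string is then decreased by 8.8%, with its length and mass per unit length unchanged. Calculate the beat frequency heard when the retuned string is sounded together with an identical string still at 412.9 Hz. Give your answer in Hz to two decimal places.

18.59 Hz

For a string, f ∝ √T, so the new frequency is 412.9·√0.912 = 394.3141 Hz.
f_beat = |394.3141 − 412.9| = 18.59 Hz.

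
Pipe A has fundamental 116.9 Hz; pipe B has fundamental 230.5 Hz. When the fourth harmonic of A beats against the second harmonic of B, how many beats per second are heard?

6.6 Hz

Fourth harmonic of the first: 4·116.9 = 467.6 Hz.
Second harmonic of the second: 2·230.5 = 461.0 Hz.
f_beat = |467.6 − 461.0| = 6.6 Hz.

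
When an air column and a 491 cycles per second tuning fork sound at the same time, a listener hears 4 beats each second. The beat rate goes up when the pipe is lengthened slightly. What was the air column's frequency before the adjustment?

487 Hz

|f − 491| = 4, so the air column was at either 487 Hz or 495 Hz.
A longer pipe has a lower fundamental; the adjustment lowers the air column's frequency.
The beat rate rose, so the adjustment moved the air column further from 491 Hz — it was already below the reference.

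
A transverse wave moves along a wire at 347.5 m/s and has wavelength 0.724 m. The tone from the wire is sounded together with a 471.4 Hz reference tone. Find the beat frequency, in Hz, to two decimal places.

Source frequency f = v/λ = 347.5/0.724 = 479.9724 Hz.
f_beat = |479.9724 − 471.4| = 8.57 Hz.

8.57 Hz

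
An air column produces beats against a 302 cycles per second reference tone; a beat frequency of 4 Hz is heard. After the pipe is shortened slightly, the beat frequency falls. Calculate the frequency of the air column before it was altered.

|f − 302| = 4, so the air column was at either 298 Hz or 306 Hz.
A shorter pipe has a higher fundamental; the adjustment raises the air column's frequency.
The beat rate fell, so the adjustment moved the air column toward 302 Hz — it must have started below the reference.

298 Hz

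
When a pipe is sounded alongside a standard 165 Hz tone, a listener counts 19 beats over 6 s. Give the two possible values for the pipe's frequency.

Beat frequency = 19/6 = 3.1667 Hz.
|f − 165| = 3.1667, so f = 165 ± 3.1667.

161.8333 Hz or 168.1667 Hz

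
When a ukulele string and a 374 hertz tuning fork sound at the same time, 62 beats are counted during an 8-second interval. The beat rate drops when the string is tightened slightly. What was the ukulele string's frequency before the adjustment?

Beat frequency = 62/8 = 7.75 Hz.
|f − 374| = 7.75, so the ukulele string was at either 366.25 Hz or 381.75 Hz.
Increasing tension raises a string's frequency; the adjustment raises the ukulele string's frequency.
The beat rate fell, so the adjustment moved the ukulele string toward 374 Hz — it must have started below the reference.

366.25 Hz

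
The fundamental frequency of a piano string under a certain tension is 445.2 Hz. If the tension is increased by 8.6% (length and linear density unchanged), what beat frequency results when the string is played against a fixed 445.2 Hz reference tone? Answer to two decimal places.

18.75 Hz

For a string, f ∝ √T, so the new frequency is 445.2·√1.086 = 463.9488 Hz.
f_beat = |463.9488 − 445.2| = 18.75 Hz.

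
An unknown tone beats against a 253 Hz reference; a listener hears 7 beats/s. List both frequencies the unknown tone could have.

246 Hz or 260 Hz

|f − 253| = 7, so f = 253 ± 7.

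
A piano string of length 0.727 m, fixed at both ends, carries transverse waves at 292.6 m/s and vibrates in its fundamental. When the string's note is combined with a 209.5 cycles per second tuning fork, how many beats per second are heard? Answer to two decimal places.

8.26 Hz

For a string fixed at both ends, f_n = n·v/(2L) = 1·292.6/(2·0.727) = 201.2380 Hz.
f_beat = |201.2380 − 209.5| = 8.26 Hz.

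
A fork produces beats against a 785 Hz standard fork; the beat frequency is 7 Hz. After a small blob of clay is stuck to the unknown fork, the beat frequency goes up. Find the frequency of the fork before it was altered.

778 Hz

|f − 785| = 7, so the fork was at either 778 Hz or 792 Hz.
Adding mass to a fork lowers its frequency; the adjustment lowers the fork's frequency.
The beat rate rose, so the adjustment moved the fork further from 785 Hz — it was already below the reference.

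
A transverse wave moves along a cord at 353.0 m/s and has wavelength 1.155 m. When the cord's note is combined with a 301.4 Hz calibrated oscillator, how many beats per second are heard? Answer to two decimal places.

Source frequency f = v/λ = 353.0/1.155 = 305.6277 Hz.
f_beat = |305.6277 − 301.4| = 4.23 Hz.

4.23 Hz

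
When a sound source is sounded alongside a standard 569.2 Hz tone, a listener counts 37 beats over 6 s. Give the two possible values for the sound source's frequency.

Beat frequency = 37/6 = 6.1667 Hz.
|f − 569.2| = 6.1667, so f = 569.2 ± 6.1667.

563.0333 Hz or 575.3667 Hz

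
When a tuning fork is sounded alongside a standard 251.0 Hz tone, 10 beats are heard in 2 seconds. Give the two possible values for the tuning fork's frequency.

246 Hz or 256 Hz

Beat frequency = 10/2 = 5 Hz.
|f − 251.0| = 5, so f = 251.0 ± 5.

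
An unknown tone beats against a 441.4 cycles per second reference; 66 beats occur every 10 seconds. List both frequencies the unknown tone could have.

434.8 Hz or 448 Hz

Beat frequency = 66/10 = 6.6 Hz.
|f − 441.4| = 6.6, so f = 441.4 ± 6.6.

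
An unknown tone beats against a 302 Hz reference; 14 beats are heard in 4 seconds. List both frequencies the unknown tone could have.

Beat frequency = 14/4 = 3.5 Hz.
|f − 302| = 3.5, so f = 302 ± 3.5.

298.5 Hz or 305.5 Hz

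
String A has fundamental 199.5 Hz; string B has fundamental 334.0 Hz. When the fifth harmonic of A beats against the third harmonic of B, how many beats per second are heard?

Fifth harmonic of the first: 5·199.5 = 997.5 Hz.
Third harmonic of the second: 3·334.0 = 1002.0 Hz.
f_beat = |997.5 − 1002.0| = 4.5 Hz.

4.5 Hz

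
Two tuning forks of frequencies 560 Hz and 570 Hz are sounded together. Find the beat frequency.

10 Hz

f_beat = |f₁ − f₂|.
|560 − 570| = 10 Hz.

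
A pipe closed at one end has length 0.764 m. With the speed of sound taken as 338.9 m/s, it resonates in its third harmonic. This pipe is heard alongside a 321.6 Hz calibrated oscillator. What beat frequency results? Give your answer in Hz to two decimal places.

Closed pipe (odd harmonics): f_n = n·v/(4L) = 3·338.9/(4·0.764) = 332.6898 Hz.
f_beat = |332.6898 − 321.6| = 11.09 Hz.

11.09 Hz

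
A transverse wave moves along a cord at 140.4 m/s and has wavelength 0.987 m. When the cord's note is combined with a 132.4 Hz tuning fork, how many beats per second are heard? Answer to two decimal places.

Source frequency f = v/λ = 140.4/0.987 = 142.2492 Hz.
f_beat = |142.2492 − 132.4| = 9.85 Hz.

9.85 Hz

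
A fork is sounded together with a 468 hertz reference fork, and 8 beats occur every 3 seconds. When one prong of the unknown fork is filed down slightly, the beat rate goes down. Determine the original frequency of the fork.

Beat frequency = 8/3 = 2.6667 Hz.
|f − 468| = 2.6667, so the fork was at either 465.3333 Hz or 470.6667 Hz.
Filing a prong removes mass and raises the fork's frequency; the adjustment raises the fork's frequency.
The beat rate fell, so the adjustment moved the fork toward 468 Hz — it must have started below the reference.

465.3333 Hz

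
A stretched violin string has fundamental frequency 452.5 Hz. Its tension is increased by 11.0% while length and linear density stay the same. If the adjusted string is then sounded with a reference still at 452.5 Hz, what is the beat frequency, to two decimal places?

24.24 Hz

For a string, f ∝ √T, so the new frequency is 452.5·√1.110 = 476.7383 Hz.
f_beat = |476.7383 − 452.5| = 24.24 Hz.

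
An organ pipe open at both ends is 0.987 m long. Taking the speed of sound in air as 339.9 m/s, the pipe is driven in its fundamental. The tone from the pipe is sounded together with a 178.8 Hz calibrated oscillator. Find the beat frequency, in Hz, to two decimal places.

6.61 Hz

Open pipe: f_n = n·v/(2L) = 1·339.9/(2·0.987) = 172.1884 Hz.
f_beat = |172.1884 − 178.8| = 6.61 Hz.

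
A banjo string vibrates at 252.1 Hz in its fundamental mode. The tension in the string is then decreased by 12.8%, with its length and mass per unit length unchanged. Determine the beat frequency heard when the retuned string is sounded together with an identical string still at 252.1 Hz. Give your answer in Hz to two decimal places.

16.69 Hz

For a string, f ∝ √T, so the new frequency is 252.1·√0.872 = 235.4134 Hz.
f_beat = |235.4134 − 252.1| = 16.69 Hz.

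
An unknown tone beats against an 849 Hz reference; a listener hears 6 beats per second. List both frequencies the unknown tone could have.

|f − 849| = 6, so f = 849 ± 6.

843 Hz or 855 Hz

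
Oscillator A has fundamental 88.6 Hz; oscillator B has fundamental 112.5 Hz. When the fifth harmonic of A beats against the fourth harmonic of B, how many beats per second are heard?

7.0 Hz

Fifth harmonic of the first: 5·88.6 = 443.0 Hz.
Fourth harmonic of the second: 4·112.5 = 450.0 Hz.
f_beat = |443.0 − 450.0| = 7.0 Hz.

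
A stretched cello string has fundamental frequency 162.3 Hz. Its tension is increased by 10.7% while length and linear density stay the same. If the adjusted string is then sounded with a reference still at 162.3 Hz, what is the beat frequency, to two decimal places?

For a string, f ∝ √T, so the new frequency is 162.3·√1.107 = 170.7624 Hz.
f_beat = |170.7624 − 162.3| = 8.46 Hz.

8.46 Hz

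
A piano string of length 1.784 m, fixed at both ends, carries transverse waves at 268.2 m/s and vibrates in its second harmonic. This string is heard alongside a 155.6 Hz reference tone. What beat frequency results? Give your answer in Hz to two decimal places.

5.26 Hz

For a string fixed at both ends, f_n = n·v/(2L) = 2·268.2/(2·1.784) = 150.3363 Hz.
f_beat = |150.3363 − 155.6| = 5.26 Hz.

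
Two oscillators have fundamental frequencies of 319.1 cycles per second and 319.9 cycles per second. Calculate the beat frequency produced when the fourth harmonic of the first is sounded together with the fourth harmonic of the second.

3.2 Hz

Fourth harmonic of the first: 4·319.1 = 1276.4 Hz.
Fourth harmonic of the second: 4·319.9 = 1279.6 Hz.
f_beat = |1276.4 − 1279.6| = 3.2 Hz.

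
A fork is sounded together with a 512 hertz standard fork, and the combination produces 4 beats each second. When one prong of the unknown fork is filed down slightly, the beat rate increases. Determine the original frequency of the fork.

|f − 512| = 4, so the fork was at either 508 Hz or 516 Hz.
Filing a prong removes mass and raises the fork's frequency; the adjustment raises the fork's frequency.
The beat rate rose, so the adjustment moved the fork further from 512 Hz — it was already above the reference.

516 Hz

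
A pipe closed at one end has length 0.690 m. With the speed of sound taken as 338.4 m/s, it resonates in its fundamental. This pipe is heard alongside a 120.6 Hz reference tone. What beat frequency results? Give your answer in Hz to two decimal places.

Closed pipe (odd harmonics): f_n = n·v/(4L) = 1·338.4/(4·0.690) = 122.6087 Hz.
f_beat = |122.6087 − 120.6| = 2.01 Hz.

2.01 Hz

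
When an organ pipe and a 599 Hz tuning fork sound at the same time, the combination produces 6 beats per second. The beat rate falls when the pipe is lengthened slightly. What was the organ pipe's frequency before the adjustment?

605 Hz

|f − 599| = 6, so the organ pipe was at either 593 Hz or 605 Hz.
A longer pipe has a lower fundamental; the adjustment lowers the organ pipe's frequency.
The beat rate fell, so the adjustment moved the organ pipe toward 599 Hz — it must have started above the reference.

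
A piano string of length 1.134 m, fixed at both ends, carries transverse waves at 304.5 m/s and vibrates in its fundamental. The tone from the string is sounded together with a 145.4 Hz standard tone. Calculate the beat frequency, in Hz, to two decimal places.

For a string fixed at both ends, f_n = n·v/(2L) = 1·304.5/(2·1.134) = 134.2593 Hz.
f_beat = |134.2593 − 145.4| = 11.14 Hz.

11.14 Hz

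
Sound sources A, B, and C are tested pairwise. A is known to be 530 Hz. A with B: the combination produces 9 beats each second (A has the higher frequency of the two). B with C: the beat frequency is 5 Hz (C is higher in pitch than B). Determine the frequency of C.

526 Hz

B is below A, so f_B = 530 − 9 = 521 Hz.
C is above B, so f_C = 521 + 5 = 526 Hz.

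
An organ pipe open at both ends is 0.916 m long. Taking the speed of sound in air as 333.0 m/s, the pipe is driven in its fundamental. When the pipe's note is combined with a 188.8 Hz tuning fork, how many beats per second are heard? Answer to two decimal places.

7.03 Hz

Open pipe: f_n = n·v/(2L) = 1·333.0/(2·0.916) = 181.7686 Hz.
f_beat = |181.7686 − 188.8| = 7.03 Hz.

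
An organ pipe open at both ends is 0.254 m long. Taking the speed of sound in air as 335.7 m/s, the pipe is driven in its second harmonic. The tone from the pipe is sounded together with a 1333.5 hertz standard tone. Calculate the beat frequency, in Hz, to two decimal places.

Open pipe: f_n = n·v/(2L) = 2·335.7/(2·0.254) = 1321.6535 Hz.
f_beat = |1321.6535 − 1333.5| = 11.85 Hz.

11.85 Hz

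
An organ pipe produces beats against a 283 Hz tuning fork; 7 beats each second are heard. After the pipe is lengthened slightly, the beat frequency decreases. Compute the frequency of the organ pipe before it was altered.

|f − 283| = 7, so the organ pipe was at either 276 Hz or 290 Hz.
A longer pipe has a lower fundamental; the adjustment lowers the organ pipe's frequency.
The beat rate fell, so the adjustment moved the organ pipe toward 283 Hz — it must have started above the reference.

290 Hz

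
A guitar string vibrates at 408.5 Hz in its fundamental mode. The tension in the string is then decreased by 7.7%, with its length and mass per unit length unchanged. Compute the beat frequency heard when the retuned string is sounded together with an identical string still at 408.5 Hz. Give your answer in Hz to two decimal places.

16.04 Hz

For a string, f ∝ √T, so the new frequency is 408.5·√0.923 = 392.4578 Hz.
f_beat = |392.4578 − 408.5| = 16.04 Hz.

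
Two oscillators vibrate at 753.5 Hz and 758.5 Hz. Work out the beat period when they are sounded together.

0.200 s

f_beat = |753.5 − 758.5| = 5 Hz.
Beat period T = 1 / f_beat = 1 / 5 s.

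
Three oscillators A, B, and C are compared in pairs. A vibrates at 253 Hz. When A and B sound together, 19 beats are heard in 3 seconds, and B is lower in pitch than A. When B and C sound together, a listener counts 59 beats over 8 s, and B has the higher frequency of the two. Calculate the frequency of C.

239.2917 Hz

A–B: Beat frequency = 19/3 = 6.3333 Hz.
B is below A, so f_B = 253 − 6.3333 = 246.6667 Hz.
B–C: Beat frequency = 59/8 = 7.375 Hz.
C is below B, so f_C = 246.6667 − 7.375 = 239.2917 Hz.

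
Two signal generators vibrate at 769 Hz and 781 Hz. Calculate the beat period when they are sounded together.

f_beat = |769 − 781| = 12 Hz.
Beat period T = 1 / f_beat = 1 / 12 s.

0.083 s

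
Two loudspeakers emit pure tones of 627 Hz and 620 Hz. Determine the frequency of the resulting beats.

7 Hz

The beat frequency equals the magnitude of the frequency difference.
|627 − 620| = 7 Hz.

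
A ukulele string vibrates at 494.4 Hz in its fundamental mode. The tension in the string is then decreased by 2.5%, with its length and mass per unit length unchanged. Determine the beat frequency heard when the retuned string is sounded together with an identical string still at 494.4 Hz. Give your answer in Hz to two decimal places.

6.22 Hz

For a string, f ∝ √T, so the new frequency is 494.4·√0.975 = 488.1809 Hz.
f_beat = |488.1809 − 494.4| = 6.22 Hz.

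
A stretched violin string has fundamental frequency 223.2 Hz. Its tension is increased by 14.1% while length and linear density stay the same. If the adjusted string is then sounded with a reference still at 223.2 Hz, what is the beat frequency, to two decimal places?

For a string, f ∝ √T, so the new frequency is 223.2·√1.141 = 238.4169 Hz.
f_beat = |238.4169 − 223.2| = 15.22 Hz.

15.22 Hz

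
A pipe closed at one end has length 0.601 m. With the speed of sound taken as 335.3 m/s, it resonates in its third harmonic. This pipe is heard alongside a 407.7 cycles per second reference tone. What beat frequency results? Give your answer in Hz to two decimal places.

Closed pipe (odd harmonics): f_n = n·v/(4L) = 3·335.3/(4·0.601) = 418.4276 Hz.
f_beat = |418.4276 − 407.7| = 10.73 Hz.

10.73 Hz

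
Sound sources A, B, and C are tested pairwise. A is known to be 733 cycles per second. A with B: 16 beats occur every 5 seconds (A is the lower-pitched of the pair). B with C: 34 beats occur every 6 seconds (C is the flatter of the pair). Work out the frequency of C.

730.5333 Hz

A–B: Beat frequency = 16/5 = 3.2 Hz.
B is above A, so f_B = 733 + 3.2 = 736.2 Hz.
B–C: Beat frequency = 34/6 = 5.6667 Hz.
C is below B, so f_C = 736.2 − 5.6667 = 730.5333 Hz.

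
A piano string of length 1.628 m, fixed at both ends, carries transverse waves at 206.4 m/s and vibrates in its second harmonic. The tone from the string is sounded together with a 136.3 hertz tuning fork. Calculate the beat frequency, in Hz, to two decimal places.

For a string fixed at both ends, f_n = n·v/(2L) = 2·206.4/(2·1.628) = 126.7813 Hz.
f_beat = |126.7813 − 136.3| = 9.52 Hz.

9.52 Hz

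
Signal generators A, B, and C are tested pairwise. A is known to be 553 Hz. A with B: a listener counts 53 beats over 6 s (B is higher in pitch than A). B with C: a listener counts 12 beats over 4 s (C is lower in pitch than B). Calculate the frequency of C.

558.8333 Hz

A–B: Beat frequency = 53/6 = 8.8333 Hz.
B is above A, so f_B = 553 + 8.8333 = 561.8333 Hz.
B–C: Beat frequency = 12/4 = 3 Hz.
C is below B, so f_C = 561.8333 − 3 = 558.8333 Hz.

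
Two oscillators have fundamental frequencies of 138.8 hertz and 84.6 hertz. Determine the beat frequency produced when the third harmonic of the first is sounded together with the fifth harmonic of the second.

6.6 Hz

Third harmonic of the first: 3·138.8 = 416.4 Hz.
Fifth harmonic of the second: 5·84.6 = 423.0 Hz.
f_beat = |416.4 − 423.0| = 6.6 Hz.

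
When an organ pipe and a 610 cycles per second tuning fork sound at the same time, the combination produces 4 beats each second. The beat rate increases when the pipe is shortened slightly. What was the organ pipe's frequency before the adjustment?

614 Hz

|f − 610| = 4, so the organ pipe was at either 606 Hz or 614 Hz.
A shorter pipe has a higher fundamental; the adjustment raises the organ pipe's frequency.
The beat rate rose, so the adjustment moved the organ pipe further from 610 Hz — it was already above the reference.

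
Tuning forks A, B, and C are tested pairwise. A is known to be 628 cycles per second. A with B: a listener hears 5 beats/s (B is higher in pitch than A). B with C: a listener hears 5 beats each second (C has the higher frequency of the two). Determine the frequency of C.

638 Hz

B is above A, so f_B = 628 + 5 = 633 Hz.
C is above B, so f_C = 633 + 5 = 638 Hz.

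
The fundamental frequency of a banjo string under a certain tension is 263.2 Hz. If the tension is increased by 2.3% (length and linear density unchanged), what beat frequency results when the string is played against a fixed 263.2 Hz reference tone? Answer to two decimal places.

For a string, f ∝ √T, so the new frequency is 263.2·√1.023 = 266.2096 Hz.
f_beat = |266.2096 − 263.2| = 3.01 Hz.

3.01 Hz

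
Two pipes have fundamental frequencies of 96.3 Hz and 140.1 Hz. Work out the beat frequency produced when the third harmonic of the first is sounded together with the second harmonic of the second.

8.7 Hz

Third harmonic of the first: 3·96.3 = 288.9 Hz.
Second harmonic of the second: 2·140.1 = 280.2 Hz.
f_beat = |288.9 − 280.2| = 8.7 Hz.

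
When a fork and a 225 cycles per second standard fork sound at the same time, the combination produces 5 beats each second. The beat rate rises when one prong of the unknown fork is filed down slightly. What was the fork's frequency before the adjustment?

230 Hz

|f − 225| = 5, so the fork was at either 220 Hz or 230 Hz.
Filing a prong removes mass and raises the fork's frequency; the adjustment raises the fork's frequency.
The beat rate rose, so the adjustment moved the fork further from 225 Hz — it was already above the reference.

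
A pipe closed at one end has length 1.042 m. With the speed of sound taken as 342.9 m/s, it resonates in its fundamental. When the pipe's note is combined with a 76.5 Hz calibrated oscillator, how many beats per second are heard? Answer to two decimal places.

5.77 Hz

Closed pipe (odd harmonics): f_n = n·v/(4L) = 1·342.9/(4·1.042) = 82.2697 Hz.
f_beat = |82.2697 − 76.5| = 5.77 Hz.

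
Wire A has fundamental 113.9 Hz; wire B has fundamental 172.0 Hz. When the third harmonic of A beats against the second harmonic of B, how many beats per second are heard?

Third harmonic of the first: 3·113.9 = 341.7 Hz.
Second harmonic of the second: 2·172.0 = 344.0 Hz.
f_beat = |341.7 − 344.0| = 2.3 Hz.

2.3 Hz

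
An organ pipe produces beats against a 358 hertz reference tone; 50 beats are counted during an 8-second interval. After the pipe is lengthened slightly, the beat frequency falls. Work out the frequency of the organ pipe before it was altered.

Beat frequency = 50/8 = 6.25 Hz.
|f − 358| = 6.25, so the organ pipe was at either 351.75 Hz or 364.25 Hz.
A longer pipe has a lower fundamental; the adjustment lowers the organ pipe's frequency.
The beat rate fell, so the adjustment moved the organ pipe toward 358 Hz — it must have started above the reference.

364.25 Hz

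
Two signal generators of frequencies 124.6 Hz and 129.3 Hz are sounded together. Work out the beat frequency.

4.7 Hz

Beats arise from superposition of two nearby frequencies; the beat rate is |f₁ − f₂|.
|124.6 − 129.3| = 4.7 Hz.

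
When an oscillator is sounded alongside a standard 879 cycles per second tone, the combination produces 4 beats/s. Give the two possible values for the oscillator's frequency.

|f − 879| = 4, so f = 879 ± 4.

875 Hz or 883 Hz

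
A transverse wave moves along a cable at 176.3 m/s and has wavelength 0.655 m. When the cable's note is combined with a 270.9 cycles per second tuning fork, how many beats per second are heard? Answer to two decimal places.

Source frequency f = v/λ = 176.3/0.655 = 269.1603 Hz.
f_beat = |269.1603 − 270.9| = 1.74 Hz.

1.74 Hz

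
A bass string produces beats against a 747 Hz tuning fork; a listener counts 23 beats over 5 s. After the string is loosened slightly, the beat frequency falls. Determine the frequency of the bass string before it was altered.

Beat frequency = 23/5 = 4.6 Hz.
|f − 747| = 4.6, so the bass string was at either 742.4 Hz or 751.6 Hz.
Reducing tension lowers a string's frequency; the adjustment lowers the bass string's frequency.
The beat rate fell, so the adjustment moved the bass string toward 747 Hz — it must have started above the reference.

751.6 Hz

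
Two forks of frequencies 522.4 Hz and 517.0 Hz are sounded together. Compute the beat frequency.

f_beat = |f₁ − f₂|.
|522.4 − 517.0| = 5.4 Hz.

5.4 Hz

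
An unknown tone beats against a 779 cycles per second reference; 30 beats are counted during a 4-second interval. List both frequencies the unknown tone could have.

771.5 Hz or 786.5 Hz

Beat frequency = 30/4 = 7.5 Hz.
|f − 779| = 7.5, so f = 779 ± 7.5.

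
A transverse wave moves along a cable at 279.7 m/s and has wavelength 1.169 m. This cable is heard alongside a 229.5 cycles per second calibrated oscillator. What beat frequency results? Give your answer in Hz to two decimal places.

9.76 Hz

Source frequency f = v/λ = 279.7/1.169 = 239.2643 Hz.
f_beat = |239.2643 − 229.5| = 9.76 Hz.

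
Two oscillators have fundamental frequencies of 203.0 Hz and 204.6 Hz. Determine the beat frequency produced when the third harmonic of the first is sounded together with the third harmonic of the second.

Third harmonic of the first: 3·203.0 = 609.0 Hz.
Third harmonic of the second: 3·204.6 = 613.8 Hz.
f_beat = |609.0 − 613.8| = 4.8 Hz.

4.8 Hz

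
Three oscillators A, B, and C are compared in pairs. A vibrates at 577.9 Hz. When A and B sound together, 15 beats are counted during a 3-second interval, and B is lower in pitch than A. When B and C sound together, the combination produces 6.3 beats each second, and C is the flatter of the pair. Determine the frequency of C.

A–B: Beat frequency = 15/3 = 5 Hz.
B is below A, so f_B = 577.9 − 5 = 572.9 Hz.
C is below B, so f_C = 572.9 − 6.3 = 566.6 Hz.

566.6 Hz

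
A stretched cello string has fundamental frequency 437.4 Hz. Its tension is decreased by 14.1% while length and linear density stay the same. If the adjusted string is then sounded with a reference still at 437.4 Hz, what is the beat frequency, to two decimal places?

32.01 Hz

For a string, f ∝ √T, so the new frequency is 437.4·√0.859 = 405.3922 Hz.
f_beat = |405.3922 − 437.4| = 32.01 Hz.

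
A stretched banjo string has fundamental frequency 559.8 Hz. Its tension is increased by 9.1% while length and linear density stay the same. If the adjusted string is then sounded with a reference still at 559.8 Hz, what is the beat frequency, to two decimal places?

24.92 Hz

For a string, f ∝ √T, so the new frequency is 559.8·√1.091 = 584.7164 Hz.
f_beat = |584.7164 − 559.8| = 24.92 Hz.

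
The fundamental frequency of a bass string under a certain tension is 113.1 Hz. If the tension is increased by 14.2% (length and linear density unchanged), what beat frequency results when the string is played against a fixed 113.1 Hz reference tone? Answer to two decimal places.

7.76 Hz

For a string, f ∝ √T, so the new frequency is 113.1·√1.142 = 120.8636 Hz.
f_beat = |120.8636 − 113.1| = 7.76 Hz.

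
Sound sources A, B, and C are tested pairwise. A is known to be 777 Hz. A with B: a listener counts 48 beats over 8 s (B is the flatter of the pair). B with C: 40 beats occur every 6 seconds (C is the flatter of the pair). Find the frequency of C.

A–B: Beat frequency = 48/8 = 6 Hz.
B is below A, so f_B = 777 − 6 = 771 Hz.
B–C: Beat frequency = 40/6 = 6.6667 Hz.
C is below B, so f_C = 771 − 6.6667 = 764.3333 Hz.

764.3333 Hz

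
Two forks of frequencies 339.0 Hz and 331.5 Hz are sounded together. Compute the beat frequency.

7.5 Hz

The beat frequency equals the magnitude of the frequency difference.
|339.0 − 331.5| = 7.5 Hz.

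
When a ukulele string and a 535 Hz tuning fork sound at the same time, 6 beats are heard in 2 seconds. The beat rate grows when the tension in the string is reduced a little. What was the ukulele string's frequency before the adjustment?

532 Hz

Beat frequency = 6/2 = 3 Hz.
|f − 535| = 3, so the ukulele string was at either 532 Hz or 538 Hz.
Lower tension means lower frequency; the adjustment lowers the ukulele string's frequency.
The beat rate rose, so the adjustment moved the ukulele string further from 535 Hz — it was already below the reference.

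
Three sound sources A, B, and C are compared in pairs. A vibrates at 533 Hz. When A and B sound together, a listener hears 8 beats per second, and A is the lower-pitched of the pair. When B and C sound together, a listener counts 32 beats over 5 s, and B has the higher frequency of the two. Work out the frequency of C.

B is above A, so f_B = 533 + 8 = 541 Hz.
B–C: Beat frequency = 32/5 = 6.4 Hz.
C is below B, so f_C = 541 − 6.4 = 534.6 Hz.

534.6 Hz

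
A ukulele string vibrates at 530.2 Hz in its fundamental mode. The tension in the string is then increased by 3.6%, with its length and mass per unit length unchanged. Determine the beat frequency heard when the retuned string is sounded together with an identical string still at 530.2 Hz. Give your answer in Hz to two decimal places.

For a string, f ∝ √T, so the new frequency is 530.2·√1.036 = 539.6592 Hz.
f_beat = |539.6592 − 530.2| = 9.46 Hz.

9.46 Hz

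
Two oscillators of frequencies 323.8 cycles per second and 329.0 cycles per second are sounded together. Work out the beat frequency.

The beat frequency equals the magnitude of the frequency difference.
|323.8 − 329.0| = 5.2 Hz.

5.2 Hz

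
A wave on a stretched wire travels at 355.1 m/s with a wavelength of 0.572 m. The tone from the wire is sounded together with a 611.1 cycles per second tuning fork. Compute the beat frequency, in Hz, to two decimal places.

Source frequency f = v/λ = 355.1/0.572 = 620.8042 Hz.
f_beat = |620.8042 − 611.1| = 9.70 Hz.

9.70 Hz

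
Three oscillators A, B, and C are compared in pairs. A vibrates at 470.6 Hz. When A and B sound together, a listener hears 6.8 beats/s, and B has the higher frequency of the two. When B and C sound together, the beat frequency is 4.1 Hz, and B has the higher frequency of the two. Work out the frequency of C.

B is above A, so f_B = 470.6 + 6.8 = 477.4 Hz.
C is below B, so f_C = 477.4 − 4.1 = 473.3 Hz.

473.3 Hz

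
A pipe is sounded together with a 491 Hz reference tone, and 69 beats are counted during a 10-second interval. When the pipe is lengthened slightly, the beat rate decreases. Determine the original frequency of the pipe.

497.9 Hz

Beat frequency = 69/10 = 6.9 Hz.
|f − 491| = 6.9, so the pipe was at either 484.1 Hz or 497.9 Hz.
A longer pipe has a lower fundamental; the adjustment lowers the pipe's frequency.
The beat rate fell, so the adjustment moved the pipe toward 491 Hz — it must have started above the reference.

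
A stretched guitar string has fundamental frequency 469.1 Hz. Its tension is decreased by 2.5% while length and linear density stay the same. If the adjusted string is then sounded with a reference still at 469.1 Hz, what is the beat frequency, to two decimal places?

5.90 Hz

For a string, f ∝ √T, so the new frequency is 469.1·√0.975 = 463.1991 Hz.
f_beat = |463.1991 − 469.1| = 5.90 Hz.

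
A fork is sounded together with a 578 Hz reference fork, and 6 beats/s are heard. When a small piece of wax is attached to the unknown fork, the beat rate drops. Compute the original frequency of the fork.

584 Hz

|f − 578| = 6, so the fork was at either 572 Hz or 584 Hz.
Loading a fork with wax lowers its frequency; the adjustment lowers the fork's frequency.
The beat rate fell, so the adjustment moved the fork toward 578 Hz — it must have started above the reference.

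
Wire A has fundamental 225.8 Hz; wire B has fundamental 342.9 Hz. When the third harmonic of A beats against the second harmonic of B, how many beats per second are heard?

Third harmonic of the first: 3·225.8 = 677.4 Hz.
Second harmonic of the second: 2·342.9 = 685.8 Hz.
f_beat = |677.4 − 685.8| = 8.4 Hz.

8.4 Hz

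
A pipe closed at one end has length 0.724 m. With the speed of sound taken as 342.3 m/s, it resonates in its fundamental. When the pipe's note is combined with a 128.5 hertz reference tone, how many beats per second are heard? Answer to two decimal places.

Closed pipe (odd harmonics): f_n = n·v/(4L) = 1·342.3/(4·0.724) = 118.1975 Hz.
f_beat = |118.1975 − 128.5| = 10.30 Hz.

10.30 Hz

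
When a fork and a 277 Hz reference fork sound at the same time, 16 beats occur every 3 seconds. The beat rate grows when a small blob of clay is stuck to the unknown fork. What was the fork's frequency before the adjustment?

Beat frequency = 16/3 = 5.3333 Hz.
|f − 277| = 5.3333, so the fork was at either 271.6667 Hz or 282.3333 Hz.
Adding mass to a fork lowers its frequency; the adjustment lowers the fork's frequency.
The beat rate rose, so the adjustment moved the fork further from 277 Hz — it was already below the reference.

271.6667 Hz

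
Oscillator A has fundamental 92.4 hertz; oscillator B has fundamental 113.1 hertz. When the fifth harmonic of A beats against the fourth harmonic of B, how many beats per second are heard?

Fifth harmonic of the first: 5·92.4 = 462.0 Hz.
Fourth harmonic of the second: 4·113.1 = 452.4 Hz.
f_beat = |462.0 − 452.4| = 9.6 Hz.

9.6 Hz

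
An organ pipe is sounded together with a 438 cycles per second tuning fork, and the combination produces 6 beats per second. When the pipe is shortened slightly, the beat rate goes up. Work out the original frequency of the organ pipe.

444 Hz

|f − 438| = 6, so the organ pipe was at either 432 Hz or 444 Hz.
A shorter pipe has a higher fundamental; the adjustment raises the organ pipe's frequency.
The beat rate rose, so the adjustment moved the organ pipe further from 438 Hz — it was already above the reference.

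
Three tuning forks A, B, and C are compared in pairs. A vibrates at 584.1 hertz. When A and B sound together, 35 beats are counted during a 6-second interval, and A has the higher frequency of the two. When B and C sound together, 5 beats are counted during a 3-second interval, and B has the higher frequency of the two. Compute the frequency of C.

576.6 Hz

A–B: Beat frequency = 35/6 = 5.8333 Hz.
B is below A, so f_B = 584.1 − 5.8333 = 578.2667 Hz.
B–C: Beat frequency = 5/3 = 1.6667 Hz.
C is below B, so f_C = 578.2667 − 1.6667 = 576.6 Hz.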